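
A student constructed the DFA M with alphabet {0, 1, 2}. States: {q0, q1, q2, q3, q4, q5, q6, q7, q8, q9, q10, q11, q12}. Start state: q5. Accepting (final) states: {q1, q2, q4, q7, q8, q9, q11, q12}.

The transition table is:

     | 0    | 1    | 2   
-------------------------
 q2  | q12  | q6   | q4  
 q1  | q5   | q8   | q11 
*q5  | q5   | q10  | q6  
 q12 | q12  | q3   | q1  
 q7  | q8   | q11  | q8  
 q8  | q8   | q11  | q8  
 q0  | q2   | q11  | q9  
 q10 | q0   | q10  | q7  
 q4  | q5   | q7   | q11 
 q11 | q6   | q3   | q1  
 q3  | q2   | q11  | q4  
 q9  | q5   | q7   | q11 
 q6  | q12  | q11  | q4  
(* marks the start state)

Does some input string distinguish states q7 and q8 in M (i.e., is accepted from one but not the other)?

No

All states are reachable from the start state.
P0 = {q1,q2,q4,q7,q8,q9,q11,q12} | {q0,q3,q5,q6,q10}.
Refine {q1,q2,q4,q7,q8,q9,q11,q12} on symbol 0: members go to different blocks, giving {q1,q4,q9,q11} and {q2,q7,q8,q12}.
On input 1, block {q1,q4,q9,q11} splits into {q1,q4,q9} and {q11}.
Refine {q0,q3,q5,q6,q10} on symbol 0: members go to different blocks, giving {q0,q3,q6} and {q5,q10}.
Refine {q2,q7,q8,q12} on symbol 1: members go to different blocks, giving {q2,q12} and {q7,q8}.
Split {q5,q10} by δ(·,0) → {q5} and {q10}.
No further refinement is possible. Final partition (7 blocks): {q1,q4,q9} | {q0,q3,q6} | {q2,q12} | {q11} | {q5} | {q7,q8} | {q10}.
q7 and q8 lie in the same block of the stable partition, so they are equivalent — no string distinguishes them.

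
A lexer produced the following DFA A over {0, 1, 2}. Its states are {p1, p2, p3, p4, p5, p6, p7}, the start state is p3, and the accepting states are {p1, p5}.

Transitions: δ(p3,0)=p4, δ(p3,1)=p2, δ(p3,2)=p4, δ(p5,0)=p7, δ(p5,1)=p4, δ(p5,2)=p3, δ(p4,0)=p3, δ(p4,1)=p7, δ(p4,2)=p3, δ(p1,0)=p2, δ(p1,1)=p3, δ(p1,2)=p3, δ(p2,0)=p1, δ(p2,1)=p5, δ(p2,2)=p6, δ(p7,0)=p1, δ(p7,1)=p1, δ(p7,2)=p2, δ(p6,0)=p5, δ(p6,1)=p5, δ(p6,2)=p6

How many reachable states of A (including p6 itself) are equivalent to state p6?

Start with accepting vs non-accepting: {p1,p5} | {p2,p3,p4,p6,p7}.
Split {p2,p3,p4,p6,p7} by δ(·,0) → {p2,p6,p7} and {p3,p4}.
The partition is now stable with 3 blocks: {p1,p5} | {p2,p6,p7} | {p3,p4}.
State p6 belongs to the block {p2,p6,p7}, which has 3 states.

3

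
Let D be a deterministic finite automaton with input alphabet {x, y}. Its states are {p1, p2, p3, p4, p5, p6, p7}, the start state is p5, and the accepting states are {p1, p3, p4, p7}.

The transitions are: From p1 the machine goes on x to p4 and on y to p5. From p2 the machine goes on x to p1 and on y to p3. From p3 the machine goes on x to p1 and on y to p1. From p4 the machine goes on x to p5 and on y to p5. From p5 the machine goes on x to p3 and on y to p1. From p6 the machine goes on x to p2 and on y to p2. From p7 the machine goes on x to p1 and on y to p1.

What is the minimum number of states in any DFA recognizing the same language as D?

First remove the unreachable states {p2,p6,p7}; 4 states remain.
Initial partition by acceptance: {p1,p3,p4} | {p5}.
Split {p1,p3,p4} by δ(·,x) → {p1,p3} and {p4}.
On input x, block {p1,p3} splits into {p1} and {p3}.
The partition is now stable with 4 blocks: {p1} | {p5} | {p4} | {p3}.

4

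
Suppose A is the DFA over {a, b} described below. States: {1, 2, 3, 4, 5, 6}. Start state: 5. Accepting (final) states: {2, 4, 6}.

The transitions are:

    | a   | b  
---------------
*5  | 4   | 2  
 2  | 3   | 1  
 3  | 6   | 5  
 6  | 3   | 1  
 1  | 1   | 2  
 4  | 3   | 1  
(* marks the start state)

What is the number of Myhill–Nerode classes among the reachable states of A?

4

All states are reachable from the start state.
P0 = {2,4,6} | {1,3,5}.
Refine {1,3,5} on symbol a: members go to different blocks, giving {3,5} and {1}.
Split {3,5} by δ(·,b) → {3} and {5}.
No further refinement is possible. Final partition (4 blocks): {2,4,6} | {3} | {1} | {5}.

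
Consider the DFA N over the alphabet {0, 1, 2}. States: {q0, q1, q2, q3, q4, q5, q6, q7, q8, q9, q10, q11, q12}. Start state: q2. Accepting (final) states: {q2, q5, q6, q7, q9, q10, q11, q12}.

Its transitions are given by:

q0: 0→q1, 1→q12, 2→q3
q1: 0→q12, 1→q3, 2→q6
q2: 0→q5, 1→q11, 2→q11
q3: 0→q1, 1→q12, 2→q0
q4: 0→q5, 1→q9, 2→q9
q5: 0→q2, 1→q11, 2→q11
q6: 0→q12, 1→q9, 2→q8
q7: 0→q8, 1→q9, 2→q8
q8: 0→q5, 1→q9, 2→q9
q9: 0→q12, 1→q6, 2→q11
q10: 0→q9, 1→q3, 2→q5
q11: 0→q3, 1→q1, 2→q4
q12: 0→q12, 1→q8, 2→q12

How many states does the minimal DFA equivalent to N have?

States {q7,q10} cannot be reached from the start state, so discard them.
P0 = {q2,q5,q6,q9,q11,q12} | {q0,q1,q3,q4,q8}.
Split {q2,q5,q6,q9,q11,q12} by δ(·,0) → {q2,q5,q6,q9,q12} and {q11}.
On input 1, block {q2,q5,q6,q9,q12} splits into {q2,q5} and {q6,q9} and {q12}.
On input 0, block {q0,q1,q3,q4,q8} splits into {q0,q3} and {q4,q8} and {q1}.
On input 2, block {q6,q9} splits into {q6} and {q9}.
Stable partition: {q2,q5} | {q0,q3} | {q11} | {q6} | {q12} | {q4,q8} | {q1} | {q9} — 8 equivalence classes.

8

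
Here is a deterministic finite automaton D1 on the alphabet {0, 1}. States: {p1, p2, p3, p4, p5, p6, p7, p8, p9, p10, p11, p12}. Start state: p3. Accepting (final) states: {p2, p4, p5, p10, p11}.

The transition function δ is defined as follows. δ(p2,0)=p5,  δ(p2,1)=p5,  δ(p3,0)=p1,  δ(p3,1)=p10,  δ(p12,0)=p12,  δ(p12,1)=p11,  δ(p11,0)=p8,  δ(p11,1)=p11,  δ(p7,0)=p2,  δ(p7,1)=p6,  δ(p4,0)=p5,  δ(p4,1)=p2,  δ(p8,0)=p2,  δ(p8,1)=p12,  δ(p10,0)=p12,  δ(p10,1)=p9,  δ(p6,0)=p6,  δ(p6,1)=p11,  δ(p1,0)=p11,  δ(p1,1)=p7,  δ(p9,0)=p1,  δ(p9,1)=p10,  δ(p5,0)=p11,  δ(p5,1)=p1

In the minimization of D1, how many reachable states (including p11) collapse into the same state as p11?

1

States {p4} cannot be reached from the start state, so discard them.
Initial partition by acceptance: {p2,p5,p10,p11} | {p1,p3,p6,p7,p8,p9,p12}.
Split {p2,p5,p10,p11} by δ(·,0) → {p2,p5} and {p10,p11}.
Split {p2,p5} by δ(·,0) → {p2} and {p5}.
On input 0, block {p1,p3,p6,p7,p8,p9,p12} splits into {p3,p6,p9,p12} and {p7,p8} and {p1}.
Refine {p3,p6,p9,p12} on symbol 0: members go to different blocks, giving {p3,p9} and {p6,p12}.
Refine {p10,p11} on symbol 0: members go to different blocks, giving {p10} and {p11}.
No further refinement is possible. Final partition (8 blocks): {p2} | {p3,p9} | {p10} | {p5} | {p7,p8} | {p1} | {p6,p12} | {p11}.
The equivalence class containing p11 is {p11}, of size 1.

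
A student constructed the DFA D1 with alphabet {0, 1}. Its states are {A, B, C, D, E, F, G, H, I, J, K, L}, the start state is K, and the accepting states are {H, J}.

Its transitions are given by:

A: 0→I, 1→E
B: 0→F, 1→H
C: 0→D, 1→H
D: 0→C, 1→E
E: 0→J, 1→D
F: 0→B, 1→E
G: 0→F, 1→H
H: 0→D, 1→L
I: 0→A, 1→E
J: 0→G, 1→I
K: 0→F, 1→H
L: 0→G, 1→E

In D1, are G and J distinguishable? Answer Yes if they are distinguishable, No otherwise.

P0 = {H,J} | {A,B,C,D,E,F,G,I,K,L}.
On input 0, block {A,B,C,D,E,F,G,I,K,L} splits into {A,B,C,D,F,G,I,K,L} and {E}.
Split {A,B,C,D,F,G,I,K,L} by δ(·,1) → {A,D,F,I,L} and {B,C,G,K}.
On input 0, block {H,J} splits into {H} and {J}.
On input 0, block {A,D,F,I,L} splits into {D,F,L} and {A,I}.
Stable partition: {H} | {D,F,L} | {E} | {B,C,G,K} | {J} | {A,I} — 6 equivalence classes.
G and J end up in different blocks, so they are distinguishable. For instance, the string 'ε' is accepted from only J.

Yes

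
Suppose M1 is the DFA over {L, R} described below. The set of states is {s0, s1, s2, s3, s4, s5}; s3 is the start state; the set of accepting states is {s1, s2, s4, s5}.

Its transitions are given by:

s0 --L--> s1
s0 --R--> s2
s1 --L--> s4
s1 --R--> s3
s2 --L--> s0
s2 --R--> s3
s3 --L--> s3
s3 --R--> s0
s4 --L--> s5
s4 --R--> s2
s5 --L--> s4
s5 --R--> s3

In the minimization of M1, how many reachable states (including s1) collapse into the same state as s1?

2

Every state is reachable, so we keep all 6.
Start with accepting vs non-accepting: {s1,s2,s4,s5} | {s0,s3}.
On input L, block {s1,s2,s4,s5} splits into {s1,s4,s5} and {s2}.
On input R, block {s1,s4,s5} splits into {s1,s5} and {s4}.
On input L, block {s0,s3} splits into {s0} and {s3}.
Stable partition: {s1,s5} | {s0} | {s2} | {s4} | {s3} — 5 equivalence classes.
The equivalence class containing s1 is {s1,s5}, of size 2.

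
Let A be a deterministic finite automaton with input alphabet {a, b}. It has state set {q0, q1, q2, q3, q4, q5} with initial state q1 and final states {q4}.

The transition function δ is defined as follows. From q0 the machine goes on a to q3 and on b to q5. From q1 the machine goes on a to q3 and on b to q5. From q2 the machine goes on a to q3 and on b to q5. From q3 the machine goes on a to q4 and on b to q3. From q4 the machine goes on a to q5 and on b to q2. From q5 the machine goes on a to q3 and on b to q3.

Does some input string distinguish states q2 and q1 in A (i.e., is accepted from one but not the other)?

No

States {q0} cannot be reached from the start state, so discard them.
P0 = {q4} | {q1,q2,q3,q5}.
On input a, block {q1,q2,q3,q5} splits into {q1,q2,q5} and {q3}.
Refine {q1,q2,q5} on symbol b: members go to different blocks, giving {q1,q2} and {q5}.
The partition is now stable with 4 blocks: {q4} | {q1,q2} | {q3} | {q5}.
q2 and q1 lie in the same block of the stable partition, so they are equivalent — no string distinguishes them.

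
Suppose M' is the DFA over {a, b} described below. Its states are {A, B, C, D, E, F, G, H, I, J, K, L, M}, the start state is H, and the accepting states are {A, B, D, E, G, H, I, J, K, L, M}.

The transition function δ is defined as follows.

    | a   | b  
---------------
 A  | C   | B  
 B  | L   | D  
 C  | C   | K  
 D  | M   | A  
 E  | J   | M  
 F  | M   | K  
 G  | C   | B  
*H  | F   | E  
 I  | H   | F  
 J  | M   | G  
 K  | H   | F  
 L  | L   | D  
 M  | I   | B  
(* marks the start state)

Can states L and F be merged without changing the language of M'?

Initial partition by acceptance: {A,B,D,E,G,H,I,J,K,L,M} | {C,F}.
On input a, block {A,B,D,E,G,H,I,J,K,L,M} splits into {B,D,E,I,J,K,L,M} and {A,G,H}.
On input a, block {B,D,E,I,J,K,L,M} splits into {B,D,E,J,L,M} and {I,K}.
On input a, block {B,D,E,J,L,M} splits into {B,D,E,J,L} and {M}.
Refine {B,D,E,J,L} on symbol a: members go to different blocks, giving {B,E,L} and {D,J}.
On input a, block {B,E,L} splits into {B,L} and {E}.
Refine {C,F} on symbol a: members go to different blocks, giving {C} and {F}.
Refine {A,G,H} on symbol a: members go to different blocks, giving {A,G} and {H}.
No further refinement is possible. Final partition (9 blocks): {B,L} | {C} | {A,G} | {I,K} | {M} | {D,J} | {E} | {F} | {H}.
L and F end up in different blocks, so they are distinguishable. For instance, the string 'ε' is accepted from only L.

No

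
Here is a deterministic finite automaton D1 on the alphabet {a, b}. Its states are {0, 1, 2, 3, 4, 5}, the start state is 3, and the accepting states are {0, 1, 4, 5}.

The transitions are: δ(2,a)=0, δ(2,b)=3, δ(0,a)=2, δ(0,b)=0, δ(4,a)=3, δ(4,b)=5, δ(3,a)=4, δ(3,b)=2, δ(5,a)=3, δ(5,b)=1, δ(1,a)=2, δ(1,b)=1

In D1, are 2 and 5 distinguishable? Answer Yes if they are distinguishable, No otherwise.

Start with accepting vs non-accepting: {0,1,4,5} | {2,3}.
No further refinement is possible. Final partition (2 blocks): {0,1,4,5} | {2,3}.
2 and 5 end up in different blocks, so they are distinguishable. For instance, the string 'ε' is accepted from only 5.

Yes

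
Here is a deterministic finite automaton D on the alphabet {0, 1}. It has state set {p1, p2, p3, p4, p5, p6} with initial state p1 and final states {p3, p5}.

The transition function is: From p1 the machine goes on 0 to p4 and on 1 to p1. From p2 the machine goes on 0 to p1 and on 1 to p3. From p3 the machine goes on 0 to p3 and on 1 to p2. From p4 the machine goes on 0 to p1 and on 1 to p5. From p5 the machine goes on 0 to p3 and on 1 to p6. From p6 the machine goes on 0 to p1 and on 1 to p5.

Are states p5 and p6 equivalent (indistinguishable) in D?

Every state is reachable, so we keep all 6.
Initial partition by acceptance: {p3,p5} | {p1,p2,p4,p6}.
On input 1, block {p1,p2,p4,p6} splits into {p2,p4,p6} and {p1}.
No further refinement is possible. Final partition (3 blocks): {p3,p5} | {p2,p4,p6} | {p1}.
p5 and p6 end up in different blocks, so they are distinguishable. For instance, the string 'ε' is accepted from only p5.

No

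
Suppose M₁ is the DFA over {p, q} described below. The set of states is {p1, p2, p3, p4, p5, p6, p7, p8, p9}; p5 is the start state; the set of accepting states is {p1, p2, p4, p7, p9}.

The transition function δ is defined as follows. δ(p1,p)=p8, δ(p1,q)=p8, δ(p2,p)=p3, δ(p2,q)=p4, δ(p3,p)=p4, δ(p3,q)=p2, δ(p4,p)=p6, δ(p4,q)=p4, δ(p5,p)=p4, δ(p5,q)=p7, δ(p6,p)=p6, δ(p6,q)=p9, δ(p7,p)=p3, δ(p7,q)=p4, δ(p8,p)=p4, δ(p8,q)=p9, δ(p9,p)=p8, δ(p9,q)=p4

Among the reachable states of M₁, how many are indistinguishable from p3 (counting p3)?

3

States {p1} cannot be reached from the start state, so discard them.
Initial partition by acceptance: {p2,p4,p7,p9} | {p3,p5,p6,p8}.
On input p, block {p3,p5,p6,p8} splits into {p3,p5,p8} and {p6}.
On input p, block {p2,p4,p7,p9} splits into {p2,p7,p9} and {p4}.
No further refinement is possible. Final partition (4 blocks): {p2,p7,p9} | {p3,p5,p8} | {p6} | {p4}.
The equivalence class containing p3 is {p3,p5,p8}, of size 3.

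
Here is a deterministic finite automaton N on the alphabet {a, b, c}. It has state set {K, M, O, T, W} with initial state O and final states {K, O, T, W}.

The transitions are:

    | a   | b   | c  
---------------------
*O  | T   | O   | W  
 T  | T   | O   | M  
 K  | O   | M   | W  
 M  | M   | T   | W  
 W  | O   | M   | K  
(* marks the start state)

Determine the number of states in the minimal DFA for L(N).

All states are reachable from the start state.
Start with accepting vs non-accepting: {K,O,T,W} | {M}.
Split {K,O,T,W} by δ(·,b) → {K,W} and {O,T}.
Refine {O,T} on symbol c: members go to different blocks, giving {O} and {T}.
Stable partition: {K,W} | {M} | {O} | {T} — 4 equivalence classes.

4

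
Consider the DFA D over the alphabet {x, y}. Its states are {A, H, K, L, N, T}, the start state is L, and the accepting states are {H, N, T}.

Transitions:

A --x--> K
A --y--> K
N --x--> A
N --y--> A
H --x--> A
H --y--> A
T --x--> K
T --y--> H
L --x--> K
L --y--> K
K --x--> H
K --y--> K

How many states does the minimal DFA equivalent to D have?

3

Reachable states from the start: {A,H,K,L}. Unreachable: {N,T} — drop them.
Initial partition by acceptance: {H} | {A,K,L}.
Refine {A,K,L} on symbol x: members go to different blocks, giving {A,L} and {K}.
The partition is now stable with 3 blocks: {H} | {A,L} | {K}.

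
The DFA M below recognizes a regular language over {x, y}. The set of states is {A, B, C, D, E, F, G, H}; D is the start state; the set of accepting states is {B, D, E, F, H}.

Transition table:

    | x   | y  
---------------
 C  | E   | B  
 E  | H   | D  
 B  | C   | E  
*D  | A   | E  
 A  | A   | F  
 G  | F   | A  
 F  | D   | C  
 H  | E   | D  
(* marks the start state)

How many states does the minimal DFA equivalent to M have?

6

Reachable states from the start: {A,B,C,D,E,F,H}. Unreachable: {G} — drop them.
Initial partition by acceptance: {B,D,E,F,H} | {A,C}.
Split {B,D,E,F,H} by δ(·,x) → {E,F,H} and {B,D}.
Split {E,F,H} by δ(·,x) → {E,H} and {F}.
On input x, block {A,C} splits into {A} and {C}.
Split {B,D} by δ(·,x) → {B} and {D}.
Stable partition: {E,H} | {A} | {B} | {F} | {C} | {D} — 6 equivalence classes.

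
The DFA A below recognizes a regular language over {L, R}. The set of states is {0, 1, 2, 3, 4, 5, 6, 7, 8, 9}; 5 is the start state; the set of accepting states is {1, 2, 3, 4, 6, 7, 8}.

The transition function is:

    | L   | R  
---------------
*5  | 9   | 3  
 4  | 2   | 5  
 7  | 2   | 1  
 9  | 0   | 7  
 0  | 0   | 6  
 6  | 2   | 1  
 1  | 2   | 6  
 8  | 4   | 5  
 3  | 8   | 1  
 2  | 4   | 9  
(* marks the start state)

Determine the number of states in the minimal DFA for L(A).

All states are reachable from the start state.
Start with accepting vs non-accepting: {1,2,3,4,6,7,8} | {0,5,9}.
Split {1,2,3,4,6,7,8} by δ(·,R) → {1,3,6,7} and {2,4,8}.
No further refinement is possible. Final partition (3 blocks): {1,3,6,7} | {0,5,9} | {2,4,8}.

3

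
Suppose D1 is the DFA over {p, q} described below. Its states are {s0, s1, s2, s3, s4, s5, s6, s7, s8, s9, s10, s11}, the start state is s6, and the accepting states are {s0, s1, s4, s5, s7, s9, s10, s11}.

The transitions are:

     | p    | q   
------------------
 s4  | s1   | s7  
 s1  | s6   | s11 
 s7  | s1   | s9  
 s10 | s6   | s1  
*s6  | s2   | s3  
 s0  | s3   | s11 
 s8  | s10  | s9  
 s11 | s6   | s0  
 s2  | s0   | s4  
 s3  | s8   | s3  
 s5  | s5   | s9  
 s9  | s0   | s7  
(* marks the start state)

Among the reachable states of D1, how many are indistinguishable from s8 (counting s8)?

First remove the unreachable states {s5}; 11 states remain.
P0 = {s0,s1,s4,s7,s9,s10,s11} | {s2,s3,s6,s8}.
On input p, block {s0,s1,s4,s7,s9,s10,s11} splits into {s0,s1,s10,s11} and {s4,s7,s9}.
Refine {s2,s3,s6,s8} on symbol p: members go to different blocks, giving {s2,s8} and {s3,s6}.
The partition is now stable with 4 blocks: {s0,s1,s10,s11} | {s2,s8} | {s4,s7,s9} | {s3,s6}.
The equivalence class containing s8 is {s2,s8}, of size 2.

2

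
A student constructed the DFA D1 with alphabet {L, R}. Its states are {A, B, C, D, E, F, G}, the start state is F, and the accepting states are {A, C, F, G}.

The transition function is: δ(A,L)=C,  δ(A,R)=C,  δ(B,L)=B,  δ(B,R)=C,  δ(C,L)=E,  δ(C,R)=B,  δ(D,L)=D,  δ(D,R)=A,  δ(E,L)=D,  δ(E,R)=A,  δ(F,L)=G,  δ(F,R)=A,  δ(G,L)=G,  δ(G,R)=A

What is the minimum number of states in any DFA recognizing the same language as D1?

Every state is reachable, so we keep all 7.
Start with accepting vs non-accepting: {A,C,F,G} | {B,D,E}.
Refine {A,C,F,G} on symbol L: members go to different blocks, giving {A,F,G} and {C}.
On input L, block {A,F,G} splits into {F,G} and {A}.
On input R, block {B,D,E} splits into {D,E} and {B}.
The partition is now stable with 5 blocks: {F,G} | {D,E} | {C} | {A} | {B}.

5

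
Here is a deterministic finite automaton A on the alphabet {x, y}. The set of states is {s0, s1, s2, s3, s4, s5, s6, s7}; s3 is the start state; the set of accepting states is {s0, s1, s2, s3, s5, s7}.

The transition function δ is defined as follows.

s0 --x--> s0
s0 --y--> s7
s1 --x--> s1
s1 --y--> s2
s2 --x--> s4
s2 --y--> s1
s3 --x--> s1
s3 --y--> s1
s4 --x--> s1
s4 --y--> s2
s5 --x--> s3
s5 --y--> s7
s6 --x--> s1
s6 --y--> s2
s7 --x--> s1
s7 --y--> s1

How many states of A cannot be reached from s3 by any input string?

No path from s3 leads to s0, s5, s6, s7; the other 4 states are all reachable.

4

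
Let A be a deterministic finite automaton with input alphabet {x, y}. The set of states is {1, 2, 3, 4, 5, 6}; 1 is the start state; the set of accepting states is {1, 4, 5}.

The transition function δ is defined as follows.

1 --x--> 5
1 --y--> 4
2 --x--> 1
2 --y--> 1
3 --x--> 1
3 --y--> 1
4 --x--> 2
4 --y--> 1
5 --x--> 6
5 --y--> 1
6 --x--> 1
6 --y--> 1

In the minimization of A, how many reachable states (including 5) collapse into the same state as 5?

2

Reachable states from the start: {1,2,4,5,6}. Unreachable: {3} — drop them.
Start with accepting vs non-accepting: {1,4,5} | {2,6}.
Refine {1,4,5} on symbol x: members go to different blocks, giving {4,5} and {1}.
No further refinement is possible. Final partition (3 blocks): {4,5} | {2,6} | {1}.
The equivalence class containing 5 is {4,5}, of size 2.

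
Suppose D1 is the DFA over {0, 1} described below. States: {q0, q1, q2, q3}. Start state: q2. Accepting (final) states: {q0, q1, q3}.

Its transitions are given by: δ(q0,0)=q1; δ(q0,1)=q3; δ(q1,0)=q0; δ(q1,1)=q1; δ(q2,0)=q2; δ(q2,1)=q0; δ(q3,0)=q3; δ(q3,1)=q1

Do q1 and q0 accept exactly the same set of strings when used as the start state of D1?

Start with accepting vs non-accepting: {q0,q1,q3} | {q2}.
The partition is now stable with 2 blocks: {q0,q1,q3} | {q2}.
q1 and q0 lie in the same block of the stable partition, so they are equivalent — no string distinguishes them.

Yes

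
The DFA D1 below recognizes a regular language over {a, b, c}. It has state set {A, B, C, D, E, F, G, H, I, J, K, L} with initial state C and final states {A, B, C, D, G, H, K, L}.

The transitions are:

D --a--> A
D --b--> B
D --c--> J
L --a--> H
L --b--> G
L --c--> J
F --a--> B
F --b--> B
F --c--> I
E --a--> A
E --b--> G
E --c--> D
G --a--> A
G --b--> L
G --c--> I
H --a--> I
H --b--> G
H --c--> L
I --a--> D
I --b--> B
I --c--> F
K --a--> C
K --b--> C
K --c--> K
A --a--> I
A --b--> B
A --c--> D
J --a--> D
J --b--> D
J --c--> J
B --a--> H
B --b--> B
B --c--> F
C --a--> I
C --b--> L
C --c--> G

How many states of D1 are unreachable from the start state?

2

No path from C leads to E, K; the other 10 states are all reachable.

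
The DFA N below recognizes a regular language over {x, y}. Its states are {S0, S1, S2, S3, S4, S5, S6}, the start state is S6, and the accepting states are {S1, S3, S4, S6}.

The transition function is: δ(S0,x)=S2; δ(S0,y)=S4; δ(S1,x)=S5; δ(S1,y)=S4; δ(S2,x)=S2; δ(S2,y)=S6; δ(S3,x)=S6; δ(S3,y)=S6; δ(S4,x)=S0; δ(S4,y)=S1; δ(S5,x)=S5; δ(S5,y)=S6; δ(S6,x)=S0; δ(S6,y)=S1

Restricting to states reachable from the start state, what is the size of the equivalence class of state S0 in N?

States {S3} cannot be reached from the start state, so discard them.
Initial partition by acceptance: {S1,S4,S6} | {S0,S2,S5}.
Stable partition: {S1,S4,S6} | {S0,S2,S5} — 2 equivalence classes.
State S0 belongs to the block {S0,S2,S5}, which has 3 states.

3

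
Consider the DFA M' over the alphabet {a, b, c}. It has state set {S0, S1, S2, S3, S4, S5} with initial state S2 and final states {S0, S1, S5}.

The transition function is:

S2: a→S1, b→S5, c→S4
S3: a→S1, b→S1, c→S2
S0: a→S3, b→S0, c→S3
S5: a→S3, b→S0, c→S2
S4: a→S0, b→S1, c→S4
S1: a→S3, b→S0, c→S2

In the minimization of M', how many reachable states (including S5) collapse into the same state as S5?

P0 = {S0,S1,S5} | {S2,S3,S4}.
No further refinement is possible. Final partition (2 blocks): {S0,S1,S5} | {S2,S3,S4}.
State S5 belongs to the block {S0,S1,S5}, which has 3 states.

3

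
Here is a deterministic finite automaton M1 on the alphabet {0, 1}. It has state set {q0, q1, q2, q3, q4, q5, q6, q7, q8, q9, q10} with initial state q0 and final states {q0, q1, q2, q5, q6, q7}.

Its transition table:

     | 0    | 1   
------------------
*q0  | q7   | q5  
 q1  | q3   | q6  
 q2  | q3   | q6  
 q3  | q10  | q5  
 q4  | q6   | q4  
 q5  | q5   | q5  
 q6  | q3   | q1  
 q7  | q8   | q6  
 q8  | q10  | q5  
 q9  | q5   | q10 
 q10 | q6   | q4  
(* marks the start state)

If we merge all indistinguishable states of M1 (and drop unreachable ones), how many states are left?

5

States {q2,q9} cannot be reached from the start state, so discard them.
Initial partition by acceptance: {q0,q1,q5,q6,q7} | {q3,q4,q8,q10}.
Refine {q0,q1,q5,q6,q7} on symbol 0: members go to different blocks, giving {q1,q6,q7} and {q0,q5}.
Refine {q3,q4,q8,q10} on symbol 0: members go to different blocks, giving {q3,q8} and {q4,q10}.
On input 0, block {q0,q5} splits into {q0} and {q5}.
The partition is now stable with 5 blocks: {q1,q6,q7} | {q3,q8} | {q0} | {q4,q10} | {q5}.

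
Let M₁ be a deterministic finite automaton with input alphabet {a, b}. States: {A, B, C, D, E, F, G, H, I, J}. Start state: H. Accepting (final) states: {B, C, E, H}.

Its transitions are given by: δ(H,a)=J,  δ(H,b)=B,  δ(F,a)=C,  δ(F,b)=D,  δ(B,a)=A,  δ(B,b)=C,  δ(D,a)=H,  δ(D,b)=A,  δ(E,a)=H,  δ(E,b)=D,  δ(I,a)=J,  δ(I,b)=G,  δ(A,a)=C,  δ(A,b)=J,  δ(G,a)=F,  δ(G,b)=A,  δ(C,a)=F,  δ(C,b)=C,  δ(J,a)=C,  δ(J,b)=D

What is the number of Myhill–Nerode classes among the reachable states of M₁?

States {E,G,I} cannot be reached from the start state, so discard them.
Start with accepting vs non-accepting: {B,C,H} | {A,D,F,J}.
No further refinement is possible. Final partition (2 blocks): {B,C,H} | {A,D,F,J}.

2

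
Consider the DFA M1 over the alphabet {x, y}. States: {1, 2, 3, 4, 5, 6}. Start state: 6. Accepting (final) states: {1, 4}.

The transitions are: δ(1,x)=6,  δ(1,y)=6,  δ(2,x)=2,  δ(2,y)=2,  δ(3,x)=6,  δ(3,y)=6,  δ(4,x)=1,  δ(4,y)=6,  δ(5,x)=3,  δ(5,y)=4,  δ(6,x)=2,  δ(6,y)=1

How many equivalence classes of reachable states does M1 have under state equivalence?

First remove the unreachable states {3,4,5}; 3 states remain.
P0 = {1} | {2,6}.
Split {2,6} by δ(·,y) → {2} and {6}.
No further refinement is possible. Final partition (3 blocks): {1} | {2} | {6}.

3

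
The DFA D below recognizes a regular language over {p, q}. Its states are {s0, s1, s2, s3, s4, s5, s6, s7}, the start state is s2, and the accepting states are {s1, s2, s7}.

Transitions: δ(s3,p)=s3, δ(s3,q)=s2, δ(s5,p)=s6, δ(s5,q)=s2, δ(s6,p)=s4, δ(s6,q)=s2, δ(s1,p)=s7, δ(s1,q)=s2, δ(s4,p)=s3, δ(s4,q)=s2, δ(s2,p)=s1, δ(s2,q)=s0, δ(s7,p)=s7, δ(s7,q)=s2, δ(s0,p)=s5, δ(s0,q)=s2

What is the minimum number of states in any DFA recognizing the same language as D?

Every state is reachable, so we keep all 8.
P0 = {s1,s2,s7} | {s0,s3,s4,s5,s6}.
Split {s1,s2,s7} by δ(·,q) → {s1,s7} and {s2}.
Stable partition: {s1,s7} | {s0,s3,s4,s5,s6} | {s2} — 3 equivalence classes.

3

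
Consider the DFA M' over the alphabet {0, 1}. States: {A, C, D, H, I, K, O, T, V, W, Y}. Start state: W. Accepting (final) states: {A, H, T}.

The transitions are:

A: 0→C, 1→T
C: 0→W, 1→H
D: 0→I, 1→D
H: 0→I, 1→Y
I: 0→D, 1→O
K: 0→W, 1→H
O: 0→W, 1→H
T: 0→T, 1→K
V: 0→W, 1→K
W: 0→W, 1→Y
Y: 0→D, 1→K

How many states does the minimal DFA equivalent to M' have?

Reachable states from the start: {D,H,I,K,O,W,Y}. Unreachable: {A,C,T,V} — drop them.
P0 = {H} | {D,I,K,O,W,Y}.
Split {D,I,K,O,W,Y} by δ(·,1) → {D,I,W,Y} and {K,O}.
Split {D,I,W,Y} by δ(·,1) → {I,Y} and {D,W}.
On input 0, block {D,W} splits into {D} and {W}.
The partition is now stable with 5 blocks: {H} | {I,Y} | {K,O} | {D} | {W}.

5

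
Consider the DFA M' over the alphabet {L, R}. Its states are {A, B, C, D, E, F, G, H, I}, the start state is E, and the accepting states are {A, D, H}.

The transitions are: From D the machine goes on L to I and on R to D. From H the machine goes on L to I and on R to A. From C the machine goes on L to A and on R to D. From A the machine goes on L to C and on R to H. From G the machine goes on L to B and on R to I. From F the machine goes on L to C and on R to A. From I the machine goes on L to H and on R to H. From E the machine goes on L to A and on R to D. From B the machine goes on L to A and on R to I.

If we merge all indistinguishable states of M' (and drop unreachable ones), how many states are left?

Reachable states from the start: {A,C,D,E,H,I}. Unreachable: {B,F,G} — drop them.
P0 = {A,D,H} | {C,E,I}.
No further refinement is possible. Final partition (2 blocks): {A,D,H} | {C,E,I}.

2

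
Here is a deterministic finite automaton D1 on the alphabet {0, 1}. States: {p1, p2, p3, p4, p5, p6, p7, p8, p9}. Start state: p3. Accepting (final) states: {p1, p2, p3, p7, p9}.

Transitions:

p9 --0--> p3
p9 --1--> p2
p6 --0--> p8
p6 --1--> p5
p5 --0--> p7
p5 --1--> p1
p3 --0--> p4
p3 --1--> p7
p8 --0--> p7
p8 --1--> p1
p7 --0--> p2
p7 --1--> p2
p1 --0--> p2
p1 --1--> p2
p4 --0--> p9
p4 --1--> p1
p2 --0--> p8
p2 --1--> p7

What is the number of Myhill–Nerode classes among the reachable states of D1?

3

Reachable states from the start: {p1,p2,p3,p4,p7,p8,p9}. Unreachable: {p5,p6} — drop them.
Initial partition by acceptance: {p1,p2,p3,p7,p9} | {p4,p8}.
Split {p1,p2,p3,p7,p9} by δ(·,0) → {p1,p7,p9} and {p2,p3}.
No further refinement is possible. Final partition (3 blocks): {p1,p7,p9} | {p4,p8} | {p2,p3}.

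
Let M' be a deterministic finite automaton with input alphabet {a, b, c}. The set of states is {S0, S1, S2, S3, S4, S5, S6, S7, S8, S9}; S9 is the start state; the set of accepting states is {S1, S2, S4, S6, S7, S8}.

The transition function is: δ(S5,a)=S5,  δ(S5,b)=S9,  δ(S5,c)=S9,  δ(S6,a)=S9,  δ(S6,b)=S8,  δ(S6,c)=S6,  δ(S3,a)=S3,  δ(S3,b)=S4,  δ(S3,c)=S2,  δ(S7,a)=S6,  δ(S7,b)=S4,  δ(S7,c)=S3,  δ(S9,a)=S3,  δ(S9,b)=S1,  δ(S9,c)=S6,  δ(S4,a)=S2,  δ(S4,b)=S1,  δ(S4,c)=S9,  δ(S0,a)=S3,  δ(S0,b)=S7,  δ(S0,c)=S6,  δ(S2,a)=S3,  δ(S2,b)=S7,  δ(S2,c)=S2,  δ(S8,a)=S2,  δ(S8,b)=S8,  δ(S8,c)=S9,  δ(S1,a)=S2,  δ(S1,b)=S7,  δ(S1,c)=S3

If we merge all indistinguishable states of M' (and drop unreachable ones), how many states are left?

First remove the unreachable states {S0,S5}; 8 states remain.
Initial partition by acceptance: {S1,S2,S4,S6,S7,S8} | {S3,S9}.
Refine {S1,S2,S4,S6,S7,S8} on symbol a: members go to different blocks, giving {S1,S4,S7,S8} and {S2,S6}.
Stable partition: {S1,S4,S7,S8} | {S3,S9} | {S2,S6} — 3 equivalence classes.

3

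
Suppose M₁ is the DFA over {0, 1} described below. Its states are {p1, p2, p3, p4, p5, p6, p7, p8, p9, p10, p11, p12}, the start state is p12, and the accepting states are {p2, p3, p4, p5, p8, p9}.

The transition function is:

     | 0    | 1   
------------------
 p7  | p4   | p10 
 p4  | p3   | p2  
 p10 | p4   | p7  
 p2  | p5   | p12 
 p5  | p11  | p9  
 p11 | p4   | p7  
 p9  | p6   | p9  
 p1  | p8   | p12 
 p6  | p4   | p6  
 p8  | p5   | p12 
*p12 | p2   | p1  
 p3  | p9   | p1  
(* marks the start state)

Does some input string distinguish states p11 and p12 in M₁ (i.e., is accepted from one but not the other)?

Every state is reachable, so we keep all 12.
Initial partition by acceptance: {p2,p3,p4,p5,p8,p9} | {p1,p6,p7,p10,p11,p12}.
On input 0, block {p2,p3,p4,p5,p8,p9} splits into {p2,p3,p4,p8} and {p5,p9}.
On input 0, block {p2,p3,p4,p8} splits into {p2,p3,p8} and {p4}.
On input 0, block {p1,p6,p7,p10,p11,p12} splits into {p6,p7,p10,p11} and {p1,p12}.
No further refinement is possible. Final partition (5 blocks): {p2,p3,p8} | {p6,p7,p10,p11} | {p5,p9} | {p4} | {p1,p12}.
p11 and p12 end up in different blocks, so they are distinguishable. For instance, the string '01' is accepted from only p11.

Yes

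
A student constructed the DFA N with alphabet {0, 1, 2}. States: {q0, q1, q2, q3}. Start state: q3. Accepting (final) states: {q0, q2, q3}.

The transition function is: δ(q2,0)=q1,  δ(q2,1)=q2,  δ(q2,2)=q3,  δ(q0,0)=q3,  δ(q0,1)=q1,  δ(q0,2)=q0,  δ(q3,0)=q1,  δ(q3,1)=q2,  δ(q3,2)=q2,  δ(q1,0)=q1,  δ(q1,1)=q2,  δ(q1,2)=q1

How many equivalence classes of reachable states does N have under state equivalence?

2

Reachable states from the start: {q1,q2,q3}. Unreachable: {q0} — drop them.
Start with accepting vs non-accepting: {q2,q3} | {q1}.
No further refinement is possible. Final partition (2 blocks): {q2,q3} | {q1}.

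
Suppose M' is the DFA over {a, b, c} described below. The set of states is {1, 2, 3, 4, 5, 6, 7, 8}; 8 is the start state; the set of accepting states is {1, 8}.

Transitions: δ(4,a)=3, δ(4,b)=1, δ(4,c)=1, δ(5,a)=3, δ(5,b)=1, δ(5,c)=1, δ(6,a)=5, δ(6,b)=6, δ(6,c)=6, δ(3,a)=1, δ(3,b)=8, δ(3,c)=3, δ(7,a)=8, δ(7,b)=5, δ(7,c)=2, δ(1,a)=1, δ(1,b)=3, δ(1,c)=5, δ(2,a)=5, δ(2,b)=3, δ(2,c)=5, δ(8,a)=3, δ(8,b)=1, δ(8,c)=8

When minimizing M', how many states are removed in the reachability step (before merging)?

4

No path from 8 leads to 2, 4, 6, 7; the other 4 states are all reachable.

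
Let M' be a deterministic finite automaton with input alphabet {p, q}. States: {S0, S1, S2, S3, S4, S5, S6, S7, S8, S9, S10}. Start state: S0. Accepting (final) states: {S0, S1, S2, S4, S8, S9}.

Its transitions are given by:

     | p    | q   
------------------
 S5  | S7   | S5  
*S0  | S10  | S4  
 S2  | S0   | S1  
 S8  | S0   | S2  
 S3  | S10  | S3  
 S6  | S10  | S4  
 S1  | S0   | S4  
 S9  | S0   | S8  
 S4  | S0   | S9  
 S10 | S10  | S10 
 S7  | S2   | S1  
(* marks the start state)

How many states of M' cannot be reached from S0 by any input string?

No path from S0 leads to S3, S5, S6, S7; the other 7 states are all reachable.

4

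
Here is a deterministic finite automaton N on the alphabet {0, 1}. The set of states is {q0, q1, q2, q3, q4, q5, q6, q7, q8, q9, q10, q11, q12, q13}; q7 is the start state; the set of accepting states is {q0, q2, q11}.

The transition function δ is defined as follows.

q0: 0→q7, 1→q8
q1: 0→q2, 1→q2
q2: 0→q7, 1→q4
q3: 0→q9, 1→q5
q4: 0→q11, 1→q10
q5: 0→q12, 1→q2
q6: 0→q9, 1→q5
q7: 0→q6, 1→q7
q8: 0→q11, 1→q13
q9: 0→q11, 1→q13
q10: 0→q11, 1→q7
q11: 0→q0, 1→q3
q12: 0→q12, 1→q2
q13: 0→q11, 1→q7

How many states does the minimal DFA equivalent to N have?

States {q1} cannot be reached from the start state, so discard them.
Initial partition by acceptance: {q0,q2,q11} | {q3,q4,q5,q6,q7,q8,q9,q10,q12,q13}.
On input 0, block {q0,q2,q11} splits into {q0,q2} and {q11}.
On input 0, block {q3,q4,q5,q6,q7,q8,q9,q10,q12,q13} splits into {q3,q5,q6,q7,q12} and {q4,q8,q9,q10,q13}.
On input 0, block {q3,q5,q6,q7,q12} splits into {q5,q7,q12} and {q3,q6}.
Split {q5,q7,q12} by δ(·,0) → {q5,q12} and {q7}.
Refine {q4,q8,q9,q10,q13} on symbol 1: members go to different blocks, giving {q4,q8,q9} and {q10,q13}.
Stable partition: {q0,q2} | {q5,q12} | {q11} | {q4,q8,q9} | {q3,q6} | {q7} | {q10,q13} — 7 equivalence classes.

7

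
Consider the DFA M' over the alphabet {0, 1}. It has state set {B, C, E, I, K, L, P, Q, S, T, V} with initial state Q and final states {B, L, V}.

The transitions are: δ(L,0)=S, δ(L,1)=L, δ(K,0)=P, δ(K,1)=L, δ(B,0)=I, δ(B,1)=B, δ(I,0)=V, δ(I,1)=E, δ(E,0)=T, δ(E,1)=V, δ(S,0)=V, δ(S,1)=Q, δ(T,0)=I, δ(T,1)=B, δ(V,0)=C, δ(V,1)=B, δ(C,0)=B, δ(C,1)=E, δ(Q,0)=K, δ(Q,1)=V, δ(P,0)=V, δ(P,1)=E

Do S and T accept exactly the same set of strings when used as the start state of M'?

All states are reachable from the start state.
P0 = {B,L,V} | {C,E,I,K,P,Q,S,T}.
On input 0, block {C,E,I,K,P,Q,S,T} splits into {E,K,Q,T} and {C,I,P,S}.
Refine {E,K,Q,T} on symbol 0: members go to different blocks, giving {K,T} and {E,Q}.
No further refinement is possible. Final partition (4 blocks): {B,L,V} | {K,T} | {C,I,P,S} | {E,Q}.
S and T end up in different blocks, so they are distinguishable. For instance, the string '0' is accepted from only S.

No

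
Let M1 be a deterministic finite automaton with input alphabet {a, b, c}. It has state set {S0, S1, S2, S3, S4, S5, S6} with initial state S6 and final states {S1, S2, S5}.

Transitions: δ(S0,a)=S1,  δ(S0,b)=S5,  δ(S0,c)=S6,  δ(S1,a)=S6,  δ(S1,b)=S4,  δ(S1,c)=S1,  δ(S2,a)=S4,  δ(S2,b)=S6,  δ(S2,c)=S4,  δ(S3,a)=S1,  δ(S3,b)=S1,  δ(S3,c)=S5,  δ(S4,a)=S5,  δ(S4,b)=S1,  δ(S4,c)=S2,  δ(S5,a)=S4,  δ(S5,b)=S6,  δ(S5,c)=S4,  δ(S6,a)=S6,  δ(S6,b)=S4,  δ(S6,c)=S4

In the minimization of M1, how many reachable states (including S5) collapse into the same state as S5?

First remove the unreachable states {S0,S3}; 5 states remain.
Start with accepting vs non-accepting: {S1,S2,S5} | {S4,S6}.
On input c, block {S1,S2,S5} splits into {S2,S5} and {S1}.
Refine {S4,S6} on symbol a: members go to different blocks, giving {S4} and {S6}.
The partition is now stable with 4 blocks: {S2,S5} | {S4} | {S1} | {S6}.
State S5 belongs to the block {S2,S5}, which has 2 states.

2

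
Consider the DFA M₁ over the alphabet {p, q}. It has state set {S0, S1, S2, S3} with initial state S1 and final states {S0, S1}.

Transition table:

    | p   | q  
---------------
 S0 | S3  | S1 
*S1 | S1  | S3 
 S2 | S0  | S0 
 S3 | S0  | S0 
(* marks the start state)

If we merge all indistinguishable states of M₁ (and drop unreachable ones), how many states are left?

3

First remove the unreachable states {S2}; 3 states remain.
Start with accepting vs non-accepting: {S0,S1} | {S3}.
On input p, block {S0,S1} splits into {S0} and {S1}.
The partition is now stable with 3 blocks: {S0} | {S3} | {S1}.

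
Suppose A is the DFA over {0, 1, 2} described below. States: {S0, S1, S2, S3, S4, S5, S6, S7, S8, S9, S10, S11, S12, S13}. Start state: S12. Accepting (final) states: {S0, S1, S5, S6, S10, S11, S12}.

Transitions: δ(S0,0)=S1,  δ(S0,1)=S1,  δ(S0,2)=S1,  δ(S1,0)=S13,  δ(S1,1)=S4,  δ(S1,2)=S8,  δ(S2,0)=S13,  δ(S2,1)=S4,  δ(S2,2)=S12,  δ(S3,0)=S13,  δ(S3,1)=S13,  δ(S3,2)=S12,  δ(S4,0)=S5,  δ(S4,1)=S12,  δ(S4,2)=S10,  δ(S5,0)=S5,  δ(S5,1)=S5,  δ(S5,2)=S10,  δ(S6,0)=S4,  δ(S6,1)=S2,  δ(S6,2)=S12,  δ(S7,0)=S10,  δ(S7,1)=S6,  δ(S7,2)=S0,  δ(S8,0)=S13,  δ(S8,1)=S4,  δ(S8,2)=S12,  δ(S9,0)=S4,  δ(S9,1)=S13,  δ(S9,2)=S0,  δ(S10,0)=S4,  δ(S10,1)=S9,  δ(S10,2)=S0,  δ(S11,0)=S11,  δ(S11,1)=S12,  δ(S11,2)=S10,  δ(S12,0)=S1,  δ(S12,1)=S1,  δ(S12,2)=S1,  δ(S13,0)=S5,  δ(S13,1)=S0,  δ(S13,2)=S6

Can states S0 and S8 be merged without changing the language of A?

First remove the unreachable states {S3,S7,S11}; 11 states remain.
Start with accepting vs non-accepting: {S0,S1,S5,S6,S10,S12} | {S2,S4,S8,S9,S13}.
Split {S0,S1,S5,S6,S10,S12} by δ(·,0) → {S0,S5,S12} and {S1,S6,S10}.
On input 0, block {S0,S5,S12} splits into {S0,S12} and {S5}.
On input 0, block {S2,S4,S8,S9,S13} splits into {S2,S8,S9} and {S4,S13}.
Refine {S1,S6,S10} on symbol 1: members go to different blocks, giving {S6,S10} and {S1}.
Stable partition: {S0,S12} | {S2,S8,S9} | {S6,S10} | {S5} | {S4,S13} | {S1} — 6 equivalence classes.
S0 and S8 end up in different blocks, so they are distinguishable. For instance, the string 'ε' is accepted from only S0.

No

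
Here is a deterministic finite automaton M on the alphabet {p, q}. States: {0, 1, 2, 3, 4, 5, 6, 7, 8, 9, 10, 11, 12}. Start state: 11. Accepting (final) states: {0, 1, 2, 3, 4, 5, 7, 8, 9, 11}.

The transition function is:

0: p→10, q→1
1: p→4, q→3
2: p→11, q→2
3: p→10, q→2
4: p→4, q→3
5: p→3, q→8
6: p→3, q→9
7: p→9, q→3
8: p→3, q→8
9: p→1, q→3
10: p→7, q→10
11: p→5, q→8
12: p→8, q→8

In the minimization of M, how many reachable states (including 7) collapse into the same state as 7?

Reachable states from the start: {1,2,3,4,5,7,8,9,10,11}. Unreachable: {0,6,12} — drop them.
P0 = {1,2,3,4,5,7,8,9,11} | {10}.
Refine {1,2,3,4,5,7,8,9,11} on symbol p: members go to different blocks, giving {1,2,4,5,7,8,9,11} and {3}.
Refine {1,2,4,5,7,8,9,11} on symbol p: members go to different blocks, giving {1,2,4,7,9,11} and {5,8}.
On input p, block {1,2,4,7,9,11} splits into {1,2,4,7,9} and {11}.
Refine {1,2,4,7,9} on symbol p: members go to different blocks, giving {1,4,7,9} and {2}.
Stable partition: {1,4,7,9} | {10} | {3} | {5,8} | {11} | {2} — 6 equivalence classes.
State 7 belongs to the block {1,4,7,9}, which has 4 states.

4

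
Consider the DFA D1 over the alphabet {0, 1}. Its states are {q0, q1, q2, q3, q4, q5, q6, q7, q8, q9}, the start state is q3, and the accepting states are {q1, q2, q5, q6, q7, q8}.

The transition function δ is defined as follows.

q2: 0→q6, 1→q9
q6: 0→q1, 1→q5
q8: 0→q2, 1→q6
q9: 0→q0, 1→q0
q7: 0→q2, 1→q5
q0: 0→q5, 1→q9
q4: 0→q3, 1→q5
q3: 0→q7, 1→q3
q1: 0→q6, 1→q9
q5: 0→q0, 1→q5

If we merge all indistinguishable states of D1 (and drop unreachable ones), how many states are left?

First remove the unreachable states {q4,q8}; 8 states remain.
Start with accepting vs non-accepting: {q1,q2,q5,q6,q7} | {q0,q3,q9}.
On input 0, block {q1,q2,q5,q6,q7} splits into {q1,q2,q6,q7} and {q5}.
Refine {q1,q2,q6,q7} on symbol 1: members go to different blocks, giving {q1,q2} and {q6,q7}.
On input 0, block {q0,q3,q9} splits into {q0} and {q3} and {q9}.
Stable partition: {q1,q2} | {q0} | {q5} | {q6,q7} | {q3} | {q9} — 6 equivalence classes.

6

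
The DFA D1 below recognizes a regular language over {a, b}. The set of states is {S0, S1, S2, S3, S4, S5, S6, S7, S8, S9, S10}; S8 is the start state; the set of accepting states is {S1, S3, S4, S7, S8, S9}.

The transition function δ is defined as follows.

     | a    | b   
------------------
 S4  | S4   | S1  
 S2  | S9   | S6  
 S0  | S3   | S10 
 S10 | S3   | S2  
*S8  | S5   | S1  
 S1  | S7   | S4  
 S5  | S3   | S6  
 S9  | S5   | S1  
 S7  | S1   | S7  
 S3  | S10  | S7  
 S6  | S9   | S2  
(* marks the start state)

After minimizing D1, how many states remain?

3

States {S0} cannot be reached from the start state, so discard them.
Start with accepting vs non-accepting: {S1,S3,S4,S7,S8,S9} | {S2,S5,S6,S10}.
On input a, block {S1,S3,S4,S7,S8,S9} splits into {S1,S4,S7} and {S3,S8,S9}.
No further refinement is possible. Final partition (3 blocks): {S1,S4,S7} | {S2,S5,S6,S10} | {S3,S8,S9}.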